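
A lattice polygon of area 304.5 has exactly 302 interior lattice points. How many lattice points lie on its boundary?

7

Pick's theorem gives A = I + B/2 − 1, so B = 2(A − I + 1) = 2(304.5 − 302 + 1) = 7.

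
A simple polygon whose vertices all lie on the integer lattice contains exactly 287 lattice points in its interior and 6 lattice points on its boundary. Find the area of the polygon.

289

By Pick's theorem, A = I + B/2 − 1 = 287 + 6/2 − 1 = 289.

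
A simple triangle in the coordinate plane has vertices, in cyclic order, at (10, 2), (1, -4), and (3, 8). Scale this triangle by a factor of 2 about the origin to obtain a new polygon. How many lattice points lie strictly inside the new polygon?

The shoelace formula gives twice the area as |(10·(-4) − 1·2) + (1·8 − 3·(-4)) + (3·2 − 10·8)| = 96, so the area is 48.
The number of boundary lattice points is Σ gcd(|Δx|,|Δy|) = gcd(9,6) + gcd(2,12) + gcd(7,6) = 3+2+1 = 6.
Scaling by 2 multiplies the area by 2² = 4 (so the new area is 192) and multiplies the boundary lattice-point count by 2, giving 12.
By Pick's theorem, the interior count of the dilated polygon is 192 − 12/2 + 1 = 187.

187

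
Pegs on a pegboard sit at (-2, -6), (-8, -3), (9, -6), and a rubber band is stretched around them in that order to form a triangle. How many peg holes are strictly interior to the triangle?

10

By the shoelace formula, twice the signed area is |[(-2)·(-3) − (-8)·(-6)] + [(-8)·(-6) − 9·(-3)] + [9·(-6) − (-2)·(-6)]| = 33, so the area is 33/2.
Along each edge there are gcd(|Δx|,|Δy|)+1 lattice points, so counting each shared vertex once the boundary has gcd(6,3) + gcd(17,3) + gcd(11,0) = 3+1+11 = 15.
Pick's theorem gives I = A − B/2 + 1 = 33/2 − 15/2 + 1 = 10.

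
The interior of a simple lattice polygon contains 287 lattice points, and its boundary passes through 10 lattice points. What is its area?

By Pick's theorem, A = I + B/2 − 1 = 287 + 10/2 − 1 = 291.

291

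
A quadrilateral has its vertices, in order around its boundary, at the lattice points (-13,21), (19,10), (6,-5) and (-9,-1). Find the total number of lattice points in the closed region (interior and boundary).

472

The shoelace formula gives twice the area as |[(-13)·10 − 19·21] + [19·(-5) − 6·10] + [6·(-1) − (-9)·(-5)] + [(-9)·21 − (-13)·(-1)]| = 937, so the area is 937/2.
The number of boundary lattice points is Σ gcd(|Δx|,|Δy|) = gcd(32,11) + gcd(13,15) + gcd(15,4) + gcd(4,22) = 1+1+1+2 = 5.
Pick's theorem gives I = A − B/2 + 1 = 937/2 − 5/2 + 1 = 467, so the closed region contains I + B = 467 + 5 = 472 lattice points.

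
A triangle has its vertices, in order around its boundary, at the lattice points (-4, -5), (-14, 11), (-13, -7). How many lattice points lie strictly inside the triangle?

Using the shoelace formula, 2A = |[(-4)·11 − (-14)·(-5)] + [(-14)·(-7) − (-13)·11] + [(-13)·(-5) − (-4)·(-7)]| = 164, so the area is 82.
The number of boundary lattice points is Σ gcd(|Δx|,|Δy|) = gcd(10,16) + gcd(1,18) + gcd(9,2) = 2+1+1 = 4.
By Pick's theorem A = I + B/2 − 1, so I = 82 − 4/2 + 1 = 81.

81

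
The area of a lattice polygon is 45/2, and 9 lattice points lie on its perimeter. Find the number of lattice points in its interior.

19

Pick's theorem A = I + B/2 − 1 rearranges to I = A − B/2 + 1 = 45/2 − 9/2 + 1 = 19.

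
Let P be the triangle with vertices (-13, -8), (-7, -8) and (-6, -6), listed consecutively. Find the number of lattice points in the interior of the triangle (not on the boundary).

3

By the shoelace formula, twice the signed area is |[(-13)·(-8) − (-7)·(-8)] + [(-7)·(-6) − (-6)·(-8)] + [(-6)·(-8) − (-13)·(-6)]| = 12, so the area is 6.
Along each edge there are gcd(|Δx|,|Δy|)+1 lattice points, so counting each shared vertex once the boundary has gcd(6,0) + gcd(1,2) + gcd(7,2) = 6+1+1 = 8.
By Pick's theorem A = I + B/2 − 1, so I = 6 − 8/2 + 1 = 3.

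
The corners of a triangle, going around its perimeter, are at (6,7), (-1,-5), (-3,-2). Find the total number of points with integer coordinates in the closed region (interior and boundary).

By the shoelace formula, twice the signed area is |[6·(-5) − (-1)·7] + [(-1)·(-2) − (-3)·(-5)] + [(-3)·7 − 6·(-2)]| = 45, so the area is 22.5.
Summing gcd(|Δx|,|Δy|) over the edges gives the boundary count: gcd(7,12) + gcd(2,3) + gcd(9,9) = 1+1+9 = 11.
Pick's theorem gives I = A − B/2 + 1 = 22.5 − 11/2 + 1 = 18, so the closed region contains I + B = 18 + 11 = 29 lattice points.

29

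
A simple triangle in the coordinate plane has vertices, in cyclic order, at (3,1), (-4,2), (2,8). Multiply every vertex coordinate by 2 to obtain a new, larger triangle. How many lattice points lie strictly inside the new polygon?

By the shoelace formula, twice the signed area is |(3·2 − (-4)·1) + ((-4)·8 − 2·2) + (2·1 − 3·8)| = 48, so the area is 24.
The number of boundary lattice points is Σ gcd(|Δx|,|Δy|) = gcd(7,1) + gcd(6,6) + gcd(1,7) = 1+6+1 = 8.
Scaling by 2 multiplies the area by 2² = 4 (so the new area is 96) and multiplies the boundary lattice-point count by 2, giving 16.
By Pick's theorem, the interior count of the dilated polygon is 96 − 16/2 + 1 = 89.

89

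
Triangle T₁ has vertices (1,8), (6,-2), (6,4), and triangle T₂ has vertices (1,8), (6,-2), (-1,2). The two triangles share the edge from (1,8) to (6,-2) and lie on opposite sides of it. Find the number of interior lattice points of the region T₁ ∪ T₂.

36

The union is the simple quadrilateral with vertices (1,8), (6,4), (6,-2), (-1,2) in order.
Using the shoelace formula, 2A = |[1·4 − 6·8] + [6·(-2) − 6·4] + [6·2 − (-1)·(-2)] + [(-1)·8 − 1·2]| = 80, so the area is 40.
Summing gcd(|Δx|,|Δy|) over the edges gives the boundary count: gcd(5,4) + gcd(0,6) + gcd(7,4) + gcd(2,6) = 1+6+1+2 = 10.
By Pick's theorem I = A − B/2 + 1 = 40 − 10/2 + 1 = 36.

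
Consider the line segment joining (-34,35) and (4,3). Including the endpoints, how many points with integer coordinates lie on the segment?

3

The number of lattice points on a segment between lattice points is gcd(|Δx|,|Δy|) + 1 = gcd(38,32) + 1 = 2 + 1 = 3.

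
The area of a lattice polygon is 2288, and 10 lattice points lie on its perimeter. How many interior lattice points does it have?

From Pick's theorem, I = A − B/2 + 1 = 2288 − 10/2 + 1 = 2284.

2284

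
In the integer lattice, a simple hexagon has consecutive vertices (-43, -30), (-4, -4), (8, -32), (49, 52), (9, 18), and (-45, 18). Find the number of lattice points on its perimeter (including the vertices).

Summing gcd(|Δx|,|Δy|) over the edges gives the boundary count: gcd(39,26) + gcd(12,28) + gcd(41,84) + gcd(40,34) + gcd(54,0) + gcd(2,48) = 13+4+1+2+54+2 = 76.

76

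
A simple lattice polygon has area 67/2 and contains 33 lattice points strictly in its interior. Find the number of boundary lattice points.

3

Pick's theorem gives A = I + B/2 − 1, so B = 2(A − I + 1) = 2(67/2 − 33 + 1) = 3.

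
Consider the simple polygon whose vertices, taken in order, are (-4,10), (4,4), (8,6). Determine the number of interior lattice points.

The shoelace formula gives twice the area as |[(-4)·4 − 4·10] + [4·6 − 8·4] + [8·10 − (-4)·6]| = 40, so the area is 20.
Summing gcd(|Δx|,|Δy|) over the edges gives the boundary count: gcd(8,6) + gcd(4,2) + gcd(12,4) = 2+2+4 = 8.
Pick's theorem gives I = A − B/2 + 1 = 20 − 8/2 + 1 = 17.

17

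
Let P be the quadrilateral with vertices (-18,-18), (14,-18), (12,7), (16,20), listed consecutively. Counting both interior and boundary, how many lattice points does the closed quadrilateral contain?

By the shoelace formula, twice the signed area is |((-18)·(-18) − 14·(-18)) + (14·7 − 12·(-18)) + (12·20 − 16·7) + (16·(-18) − (-18)·20)| = 1090, so the area is 545.
Along each edge there are gcd(|Δx|,|Δy|)+1 lattice points, so counting each shared vertex once the boundary has gcd(32,0) + gcd(2,25) + gcd(4,13) + gcd(34,38) = 32+1+1+2 = 36.
Pick's theorem gives I = A − B/2 + 1 = 545 − 36/2 + 1 = 528, so the closed region contains I + B = 528 + 36 = 564 lattice points.

564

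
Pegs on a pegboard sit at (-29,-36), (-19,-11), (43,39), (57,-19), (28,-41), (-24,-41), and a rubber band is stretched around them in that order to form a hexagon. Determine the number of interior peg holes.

Using the shoelace formula, 2A = |[(-29)·(-11) − (-19)·(-36)] + [(-19)·39 − 43·(-11)] + [43·(-19) − 57·39] + [57·(-41) − 28·(-19)] + [28·(-41) − (-24)·(-41)] + [(-24)·(-36) − (-29)·(-41)]| = 7935, so the area is 7935/2.
The number of boundary lattice points is Σ gcd(|Δx|,|Δy|) = gcd(10,25) + gcd(62,50) + gcd(14,58) + gcd(29,22) + gcd(52,0) + gcd(5,5) = 5+2+2+1+52+5 = 67.
By Pick's theorem A = I + B/2 − 1, so I = 7935/2 − 67/2 + 1 = 3935.

3935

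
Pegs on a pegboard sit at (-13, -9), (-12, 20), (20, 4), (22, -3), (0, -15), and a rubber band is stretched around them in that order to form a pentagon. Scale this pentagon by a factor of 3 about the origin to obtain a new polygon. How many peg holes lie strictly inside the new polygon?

6670

Using the shoelace formula, 2A = |((-13)·20 − (-12)·(-9)) + ((-12)·4 − 20·20) + (20·(-3) − 22·4) + (22·(-15) − 0·(-3)) + (0·(-9) − (-13)·(-15))| = 1489, so the area is 1489/2.
The number of boundary lattice points is Σ gcd(|Δx|,|Δy|) = gcd(1,29) + gcd(32,16) + gcd(2,7) + gcd(22,12) + gcd(13,6) = 1+16+1+2+1 = 21.
Scaling by 3 multiplies the area by 3² = 9 (so the new area is 13401/2) and multiplies the boundary lattice-point count by 3, giving 63.
By Pick's theorem, the interior count of the dilated polygon is 13401/2 − 63/2 + 1 = 6670.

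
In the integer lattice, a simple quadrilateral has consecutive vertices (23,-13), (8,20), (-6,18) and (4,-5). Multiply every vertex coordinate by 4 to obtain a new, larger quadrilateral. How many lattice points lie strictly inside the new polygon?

By the shoelace formula, twice the signed area is |[23·20 − 8·(-13)] + [8·18 − (-6)·20] + [(-6)·(-5) − 4·18] + [4·(-13) − 23·(-5)]| = 849, so the area is 424.5.
Summing gcd(|Δx|,|Δy|) over the edges gives the boundary count: gcd(15,33) + gcd(14,2) + gcd(10,23) + gcd(19,8) = 3+2+1+1 = 7.
Scaling by 4 multiplies the area by 4² = 16 (so the new area is 6792) and multiplies the boundary lattice-point count by 4, giving 28.
By Pick's theorem, the interior count of the dilated polygon is 6792 − 28/2 + 1 = 6779.

6779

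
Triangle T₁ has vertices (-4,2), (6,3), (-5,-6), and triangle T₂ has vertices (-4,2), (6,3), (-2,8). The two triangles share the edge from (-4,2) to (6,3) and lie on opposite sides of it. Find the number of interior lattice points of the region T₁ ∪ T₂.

The union is the simple quadrilateral with vertices (-4,2), (-5,-6), (6,3), (-2,8) in order.
Using the shoelace formula, 2A = |[(-4)·(-6) − (-5)·2] + [(-5)·3 − 6·(-6)] + [6·8 − (-2)·3] + [(-2)·2 − (-4)·8]| = 137, so the area is 137/2.
Along each edge there are gcd(|Δx|,|Δy|)+1 lattice points, so counting each shared vertex once the boundary has gcd(1,8) + gcd(11,9) + gcd(8,5) + gcd(2,6) = 1+1+1+2 = 5.
By Pick's theorem I = A − B/2 + 1 = 137/2 − 5/2 + 1 = 67.

67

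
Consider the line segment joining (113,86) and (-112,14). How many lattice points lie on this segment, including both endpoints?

10

The number of lattice points on a segment between lattice points is gcd(|Δx|,|Δy|) + 1 = gcd(225,72) + 1 = 9 + 1 = 10.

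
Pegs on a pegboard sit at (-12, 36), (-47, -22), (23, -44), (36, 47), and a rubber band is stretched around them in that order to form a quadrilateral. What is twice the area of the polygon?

The shoelace formula gives twice the area as |((-12)·(-22) − (-47)·36) + ((-47)·(-44) − 23·(-22)) + (23·47 − 36·(-44)) + (36·36 − (-12)·47)| = 9055, so the area is 4527.5.

9055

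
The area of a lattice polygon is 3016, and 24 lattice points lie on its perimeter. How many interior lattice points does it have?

From Pick's theorem, I = A − B/2 + 1 = 3016 − 24/2 + 1 = 3005.

3005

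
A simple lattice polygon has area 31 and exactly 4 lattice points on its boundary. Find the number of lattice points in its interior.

Pick's theorem A = I + B/2 − 1 rearranges to I = A − B/2 + 1 = 31 − 4/2 + 1 = 30.

30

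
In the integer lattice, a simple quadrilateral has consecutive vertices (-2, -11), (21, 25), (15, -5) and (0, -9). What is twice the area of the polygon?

By the shoelace formula, twice the signed area is |[(-2)·25 − 21·(-11)] + [21·(-5) − 15·25] + [15·(-9) − 0·(-5)] + [0·(-11) − (-2)·(-9)]| = 452, so the area is 226.

452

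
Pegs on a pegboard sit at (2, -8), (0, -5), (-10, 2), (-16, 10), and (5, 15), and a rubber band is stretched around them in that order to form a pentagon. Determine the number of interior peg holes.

By the shoelace formula, twice the signed area is |(2·(-5) − 0·(-8)) + (0·2 − (-10)·(-5)) + ((-10)·10 − (-16)·2) + ((-16)·15 − 5·10) + (5·(-8) − 2·15)| = 488, so the area is 244.
Along each edge there are gcd(|Δx|,|Δy|)+1 lattice points, so counting each shared vertex once the boundary has gcd(2,3) + gcd(10,7) + gcd(6,8) + gcd(21,5) + gcd(3,23) = 1+1+2+1+1 = 6.
By Pick's theorem A = I + B/2 − 1, so I = 244 − 6/2 + 1 = 242.

242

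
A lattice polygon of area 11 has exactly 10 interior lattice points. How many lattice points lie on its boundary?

Pick's theorem gives A = I + B/2 − 1, so B = 2(A − I + 1) = 2(11 − 10 + 1) = 4.

4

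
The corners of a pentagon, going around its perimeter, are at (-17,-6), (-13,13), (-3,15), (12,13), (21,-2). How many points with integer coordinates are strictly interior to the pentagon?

562

By the shoelace formula, twice the signed area is |((-17)·13 − (-13)·(-6)) + ((-13)·15 − (-3)·13) + ((-3)·13 − 12·15) + (12·(-2) − 21·13) + (21·(-6) − (-17)·(-2))| = 1131, so the area is 1131/2.
Along each edge there are gcd(|Δx|,|Δy|)+1 lattice points, so counting each shared vertex once the boundary has gcd(4,19) + gcd(10,2) + gcd(15,2) + gcd(9,15) + gcd(38,4) = 1+2+1+3+2 = 9.
By Pick's theorem A = I + B/2 − 1, so I = 1131/2 − 9/2 + 1 = 562.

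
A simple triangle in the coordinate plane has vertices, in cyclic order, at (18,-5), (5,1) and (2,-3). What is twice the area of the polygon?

70

Using the shoelace formula, 2A = |[18·1 − 5·(-5)] + [5·(-3) − 2·1] + [2·(-5) − 18·(-3)]| = 70, so the area is 35.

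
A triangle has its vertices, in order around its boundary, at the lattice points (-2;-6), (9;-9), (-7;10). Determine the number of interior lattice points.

The shoelace formula gives twice the area as |[(-2)·(-9) − 9·(-6)] + [9·10 − (-7)·(-9)] + [(-7)·(-6) − (-2)·10]| = 161, so the area is 161/2.
Along each edge there are gcd(|Δx|,|Δy|)+1 lattice points, so counting each shared vertex once the boundary has gcd(11,3) + gcd(16,19) + gcd(5,16) = 1+1+1 = 3.
Pick's theorem gives I = A − B/2 + 1 = 161/2 − 3/2 + 1 = 80.

80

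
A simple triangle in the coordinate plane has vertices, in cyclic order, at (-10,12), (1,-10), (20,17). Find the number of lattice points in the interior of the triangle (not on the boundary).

The shoelace formula gives twice the area as |[(-10)·(-10) − 1·12] + [1·17 − 20·(-10)] + [20·12 − (-10)·17]| = 715, so the area is 715/2.
Summing gcd(|Δx|,|Δy|) over the edges gives the boundary count: gcd(11,22) + gcd(19,27) + gcd(30,5) = 11+1+5 = 17.
Pick's theorem gives I = A − B/2 + 1 = 715/2 − 17/2 + 1 = 350.

350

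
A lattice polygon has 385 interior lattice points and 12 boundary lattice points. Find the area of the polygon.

390

Pick's theorem states A = I + B/2 − 1, so A = 385 + 12/2 − 1 = 390.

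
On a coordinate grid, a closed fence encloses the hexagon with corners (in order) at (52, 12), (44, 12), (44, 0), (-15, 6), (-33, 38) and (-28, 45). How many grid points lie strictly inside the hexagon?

1807

Using the shoelace formula, 2A = |(52·12 − 44·12) + (44·0 − 44·12) + (44·6 − (-15)·0) + ((-15)·38 − (-33)·6) + ((-33)·45 − (-28)·38) + ((-28)·12 − 52·45)| = 3637, so the area is 3637/2.
Summing gcd(|Δx|,|Δy|) over the edges gives the boundary count: gcd(8,0) + gcd(0,12) + gcd(59,6) + gcd(18,32) + gcd(5,7) + gcd(80,33) = 8+12+1+2+1+1 = 25.
By Pick's theorem A = I + B/2 − 1, so I = 3637/2 − 25/2 + 1 = 1807.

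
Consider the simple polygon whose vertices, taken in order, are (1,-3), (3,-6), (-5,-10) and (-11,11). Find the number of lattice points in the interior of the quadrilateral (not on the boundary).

The shoelace formula gives twice the area as |[1·(-6) − 3·(-3)] + [3·(-10) − (-5)·(-6)] + [(-5)·11 − (-11)·(-10)] + [(-11)·(-3) − 1·11]| = 200, so the area is 100.
The number of boundary lattice points is Σ gcd(|Δx|,|Δy|) = gcd(2,3) + gcd(8,4) + gcd(6,21) + gcd(12,14) = 1+4+3+2 = 10.
By Pick's theorem A = I + B/2 − 1, so I = 100 − 10/2 + 1 = 96.

96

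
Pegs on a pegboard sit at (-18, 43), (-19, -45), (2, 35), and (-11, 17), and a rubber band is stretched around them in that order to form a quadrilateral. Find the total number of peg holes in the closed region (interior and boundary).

655

Using the shoelace formula, 2A = |((-18)·(-45) − (-19)·43) + ((-19)·35 − 2·(-45)) + (2·17 − (-11)·35) + ((-11)·43 − (-18)·17)| = 1304, so the area is 652.
Along each edge there are gcd(|Δx|,|Δy|)+1 lattice points, so counting each shared vertex once the boundary has gcd(1,88) + gcd(21,80) + gcd(13,18) + gcd(7,26) = 1+1+1+1 = 4.
Pick's theorem gives I = A − B/2 + 1 = 652 − 4/2 + 1 = 651, so the closed region contains I + B = 651 + 4 = 655 lattice points.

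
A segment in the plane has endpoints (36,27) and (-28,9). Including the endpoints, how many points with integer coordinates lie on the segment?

3

The number of lattice points on a segment between lattice points is gcd(|Δx|,|Δy|) + 1 = gcd(64,18) + 1 = 2 + 1 = 3.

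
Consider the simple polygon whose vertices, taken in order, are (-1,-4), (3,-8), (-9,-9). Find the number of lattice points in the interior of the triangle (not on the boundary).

24

The shoelace formula gives twice the area as |[(-1)·(-8) − 3·(-4)] + [3·(-9) − (-9)·(-8)] + [(-9)·(-4) − (-1)·(-9)]| = 52, so the area is 26.
Along each edge there are gcd(|Δx|,|Δy|)+1 lattice points, so counting each shared vertex once the boundary has gcd(4,4) + gcd(12,1) + gcd(8,5) = 4+1+1 = 6.
Pick's theorem gives I = A − B/2 + 1 = 26 − 6/2 + 1 = 24.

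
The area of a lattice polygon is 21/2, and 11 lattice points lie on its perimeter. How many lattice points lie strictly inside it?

From Pick's theorem, I = A − B/2 + 1 = 21/2 − 11/2 + 1 = 6.

6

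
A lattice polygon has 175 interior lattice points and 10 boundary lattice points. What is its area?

Pick's theorem states A = I + B/2 − 1, so A = 175 + 10/2 − 1 = 179.

179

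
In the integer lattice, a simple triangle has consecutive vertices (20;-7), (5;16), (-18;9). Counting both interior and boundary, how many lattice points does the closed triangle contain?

Using the shoelace formula, 2A = |(20·16 − 5·(-7)) + (5·9 − (-18)·16) + ((-18)·(-7) − 20·9)| = 634, so the area is 317.
Summing gcd(|Δx|,|Δy|) over the edges gives the boundary count: gcd(15,23) + gcd(23,7) + gcd(38,16) = 1+1+2 = 4.
Pick's theorem gives I = A − B/2 + 1 = 317 − 4/2 + 1 = 316, so the closed region contains I + B = 316 + 4 = 320 lattice points.

320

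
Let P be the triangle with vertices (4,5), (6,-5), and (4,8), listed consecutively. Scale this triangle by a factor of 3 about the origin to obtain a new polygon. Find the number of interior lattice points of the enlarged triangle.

19

The shoelace formula gives twice the area as |[4·(-5) − 6·5] + [6·8 − 4·(-5)] + [4·5 − 4·8]| = 6, so the area is 3.
Summing gcd(|Δx|,|Δy|) over the edges gives the boundary count: gcd(2,10) + gcd(2,13) + gcd(0,3) = 2+1+3 = 6.
Scaling by 3 multiplies the area by 3² = 9 (so the new area is 27) and multiplies the boundary lattice-point count by 3, giving 18.
By Pick's theorem, the interior count of the dilated polygon is 27 − 18/2 + 1 = 19.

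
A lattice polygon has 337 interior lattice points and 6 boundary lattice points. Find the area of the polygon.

339

Pick's theorem states A = I + B/2 − 1, so A = 337 + 6/2 − 1 = 339.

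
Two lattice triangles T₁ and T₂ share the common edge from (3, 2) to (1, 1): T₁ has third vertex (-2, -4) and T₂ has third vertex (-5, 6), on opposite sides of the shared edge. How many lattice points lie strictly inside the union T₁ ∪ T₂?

The union is the simple quadrilateral with vertices (3, 2), (-2, -4), (1, 1), (-5, 6) in order.
By the shoelace formula, twice the signed area is |(3·(-4) − (-2)·2) + ((-2)·1 − 1·(-4)) + (1·6 − (-5)·1) + ((-5)·2 − 3·6)| = 23, so the area is 11.5.
The number of boundary lattice points is Σ gcd(|Δx|,|Δy|) = gcd(5,6) + gcd(3,5) + gcd(6,5) + gcd(8,4) = 1+1+1+4 = 7.
By Pick's theorem I = A − B/2 + 1 = 11.5 − 7/2 + 1 = 9.

9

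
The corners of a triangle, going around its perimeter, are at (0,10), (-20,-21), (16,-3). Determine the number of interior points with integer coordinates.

369

By the shoelace formula, twice the signed area is |[0·(-21) − (-20)·10] + [(-20)·(-3) − 16·(-21)] + [16·10 − 0·(-3)]| = 756, so the area is 378.
The number of boundary lattice points is Σ gcd(|Δx|,|Δy|) = gcd(20,31) + gcd(36,18) + gcd(16,13) = 1+18+1 = 20.
By Pick's theorem A = I + B/2 − 1, so I = 378 − 20/2 + 1 = 369.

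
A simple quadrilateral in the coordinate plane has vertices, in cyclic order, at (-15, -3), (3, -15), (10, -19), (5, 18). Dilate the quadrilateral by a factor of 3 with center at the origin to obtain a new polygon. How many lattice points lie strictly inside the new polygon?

3844

By the shoelace formula, twice the signed area is |[(-15)·(-15) − 3·(-3)] + [3·(-19) − 10·(-15)] + [10·18 − 5·(-19)] + [5·(-3) − (-15)·18]| = 857, so the area is 428.5.
The number of boundary lattice points is Σ gcd(|Δx|,|Δy|) = gcd(18,12) + gcd(7,4) + gcd(5,37) + gcd(20,21) = 6+1+1+1 = 9.
Scaling by 3 multiplies the area by 3² = 9 (so the new area is 7713/2) and multiplies the boundary lattice-point count by 3, giving 27.
By Pick's theorem, the interior count of the dilated polygon is 7713/2 − 27/2 + 1 = 3844.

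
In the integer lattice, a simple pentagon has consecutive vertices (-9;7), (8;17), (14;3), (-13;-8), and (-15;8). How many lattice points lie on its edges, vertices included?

7

Along each edge there are gcd(|Δx|,|Δy|)+1 lattice points, so counting each shared vertex once the boundary has gcd(17,10) + gcd(6,14) + gcd(27,11) + gcd(2,16) + gcd(6,1) = 1+2+1+2+1 = 7.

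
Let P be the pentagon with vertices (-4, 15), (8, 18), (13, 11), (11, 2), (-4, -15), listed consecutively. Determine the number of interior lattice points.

The shoelace formula gives twice the area as |((-4)·18 − 8·15) + (8·11 − 13·18) + (13·2 − 11·11) + (11·(-15) − (-4)·2) + ((-4)·15 − (-4)·(-15))| = 710, so the area is 355.
Summing gcd(|Δx|,|Δy|) over the edges gives the boundary count: gcd(12,3) + gcd(5,7) + gcd(2,9) + gcd(15,17) + gcd(0,30) = 3+1+1+1+30 = 36.
By Pick's theorem A = I + B/2 − 1, so I = 355 − 36/2 + 1 = 338.

338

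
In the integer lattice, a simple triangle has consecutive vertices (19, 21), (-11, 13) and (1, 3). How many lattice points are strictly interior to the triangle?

188

Using the shoelace formula, 2A = |(19·13 − (-11)·21) + ((-11)·3 − 1·13) + (1·21 − 19·3)| = 396, so the area is 198.
The number of boundary lattice points is Σ gcd(|Δx|,|Δy|) = gcd(30,8) + gcd(12,10) + gcd(18,18) = 2+2+18 = 22.
Pick's theorem gives I = A − B/2 + 1 = 198 − 22/2 + 1 = 188.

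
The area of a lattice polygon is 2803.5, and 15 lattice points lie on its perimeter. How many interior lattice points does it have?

From Pick's theorem, I = A − B/2 + 1 = 2803.5 − 15/2 + 1 = 2797.

2797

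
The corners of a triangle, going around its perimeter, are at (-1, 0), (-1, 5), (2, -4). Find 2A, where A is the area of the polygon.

15

By the shoelace formula, twice the signed area is |((-1)·5 − (-1)·0) + ((-1)·(-4) − 2·5) + (2·0 − (-1)·(-4))| = 15, so the area is 7.5.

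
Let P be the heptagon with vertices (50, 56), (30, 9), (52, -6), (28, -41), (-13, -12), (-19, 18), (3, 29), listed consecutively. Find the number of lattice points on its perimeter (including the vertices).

The number of boundary lattice points is Σ gcd(|Δx|,|Δy|) = gcd(20,47) + gcd(22,15) + gcd(24,35) + gcd(41,29) + gcd(6,30) + gcd(22,11) + gcd(47,27) = 1+1+1+1+6+11+1 = 22.

22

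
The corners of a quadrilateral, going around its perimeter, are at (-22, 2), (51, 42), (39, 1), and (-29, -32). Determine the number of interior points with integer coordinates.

2296

The shoelace formula gives twice the area as |[(-22)·42 − 51·2] + [51·1 − 39·42] + [39·(-32) − (-29)·1] + [(-29)·2 − (-22)·(-32)]| = 4594, so the area is 2297.
Along each edge there are gcd(|Δx|,|Δy|)+1 lattice points, so counting each shared vertex once the boundary has gcd(73,40) + gcd(12,41) + gcd(68,33) + gcd(7,34) = 1+1+1+1 = 4.
Pick's theorem gives I = A − B/2 + 1 = 2297 − 4/2 + 1 = 2296.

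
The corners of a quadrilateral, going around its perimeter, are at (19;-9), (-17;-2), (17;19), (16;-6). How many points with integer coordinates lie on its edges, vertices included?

6

The number of boundary lattice points is Σ gcd(|Δx|,|Δy|) = gcd(36,7) + gcd(34,21) + gcd(1,25) + gcd(3,3) = 1+1+1+3 = 6.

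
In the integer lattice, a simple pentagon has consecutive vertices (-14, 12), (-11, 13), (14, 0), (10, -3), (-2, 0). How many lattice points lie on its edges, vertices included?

Summing gcd(|Δx|,|Δy|) over the edges gives the boundary count: gcd(3,1) + gcd(25,13) + gcd(4,3) + gcd(12,3) + gcd(12,12) = 1+1+1+3+12 = 18.

18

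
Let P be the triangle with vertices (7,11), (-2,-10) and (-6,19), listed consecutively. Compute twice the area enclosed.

Using the shoelace formula, 2A = |(7·(-10) − (-2)·11) + ((-2)·19 − (-6)·(-10)) + ((-6)·11 − 7·19)| = 345, so the area is 345/2.

345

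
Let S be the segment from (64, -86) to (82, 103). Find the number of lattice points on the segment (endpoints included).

10

The number of lattice points on a segment between lattice points is gcd(|Δx|,|Δy|) + 1 = gcd(18,189) + 1 = 9 + 1 = 10.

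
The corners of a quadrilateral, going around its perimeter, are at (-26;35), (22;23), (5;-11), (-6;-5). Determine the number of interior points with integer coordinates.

Using the shoelace formula, 2A = |((-26)·23 − 22·35) + (22·(-11) − 5·23) + (5·(-5) − (-6)·(-11)) + ((-6)·35 − (-26)·(-5))| = 2156, so the area is 1078.
Summing gcd(|Δx|,|Δy|) over the edges gives the boundary count: gcd(48,12) + gcd(17,34) + gcd(11,6) + gcd(20,40) = 12+17+1+20 = 50.
By Pick's theorem A = I + B/2 − 1, so I = 1078 − 50/2 + 1 = 1054.

1054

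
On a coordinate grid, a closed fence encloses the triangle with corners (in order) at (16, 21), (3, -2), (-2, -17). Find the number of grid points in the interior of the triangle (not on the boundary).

By the shoelace formula, twice the signed area is |(16·(-2) − 3·21) + (3·(-17) − (-2)·(-2)) + ((-2)·21 − 16·(-17))| = 80, so the area is 40.
Summing gcd(|Δx|,|Δy|) over the edges gives the boundary count: gcd(13,23) + gcd(5,15) + gcd(18,38) = 1+5+2 = 8.
By Pick's theorem A = I + B/2 − 1, so I = 40 − 8/2 + 1 = 37.

37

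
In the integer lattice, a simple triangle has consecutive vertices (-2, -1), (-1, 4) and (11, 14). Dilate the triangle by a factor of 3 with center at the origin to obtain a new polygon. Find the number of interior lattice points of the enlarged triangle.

By the shoelace formula, twice the signed area is |[(-2)·4 − (-1)·(-1)] + [(-1)·14 − 11·4] + [11·(-1) − (-2)·14]| = 50, so the area is 25.
The number of boundary lattice points is Σ gcd(|Δx|,|Δy|) = gcd(1,5) + gcd(12,10) + gcd(13,15) = 1+2+1 = 4.
Scaling by 3 multiplies the area by 3² = 9 (so the new area is 225) and multiplies the boundary lattice-point count by 3, giving 12.
By Pick's theorem, the interior count of the dilated polygon is 225 − 12/2 + 1 = 220.

220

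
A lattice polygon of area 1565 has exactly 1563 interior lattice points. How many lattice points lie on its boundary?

6

Pick's theorem gives A = I + B/2 − 1, so B = 2(A − I + 1) = 2(1565 − 1563 + 1) = 6.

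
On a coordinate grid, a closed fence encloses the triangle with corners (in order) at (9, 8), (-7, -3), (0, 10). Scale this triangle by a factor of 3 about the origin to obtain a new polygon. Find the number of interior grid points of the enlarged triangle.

The shoelace formula gives twice the area as |(9·(-3) − (-7)·8) + ((-7)·10 − 0·(-3)) + (0·8 − 9·10)| = 131, so the area is 65.5.
The number of boundary lattice points is Σ gcd(|Δx|,|Δy|) = gcd(16,11) + gcd(7,13) + gcd(9,2) = 1+1+1 = 3.
Scaling by 3 multiplies the area by 3² = 9 (so the new area is 589.5) and multiplies the boundary lattice-point count by 3, giving 9.
By Pick's theorem, the interior count of the dilated polygon is 589.5 − 9/2 + 1 = 586.

586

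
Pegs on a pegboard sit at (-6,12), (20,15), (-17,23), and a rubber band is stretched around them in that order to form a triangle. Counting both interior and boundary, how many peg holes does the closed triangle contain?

167

The shoelace formula gives twice the area as |[(-6)·15 − 20·12] + [20·23 − (-17)·15] + [(-17)·12 − (-6)·23]| = 319, so the area is 159.5.
The number of boundary lattice points is Σ gcd(|Δx|,|Δy|) = gcd(26,3) + gcd(37,8) + gcd(11,11) = 1+1+11 = 13.
Pick's theorem gives I = A − B/2 + 1 = 159.5 − 13/2 + 1 = 154, so the closed region contains I + B = 154 + 13 = 167 lattice points.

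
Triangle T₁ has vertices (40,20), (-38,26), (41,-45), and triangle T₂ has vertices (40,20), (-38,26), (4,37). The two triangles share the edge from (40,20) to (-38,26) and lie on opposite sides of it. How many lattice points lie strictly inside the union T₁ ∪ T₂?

3086

The union is the simple quadrilateral with vertices (40,20), (41,-45), (-38,26), (4,37) in order.
By the shoelace formula, twice the signed area is |[40·(-45) − 41·20] + [41·26 − (-38)·(-45)] + [(-38)·37 − 4·26] + [4·20 − 40·37]| = 6174, so the area is 3087.
The number of boundary lattice points is Σ gcd(|Δx|,|Δy|) = gcd(1,65) + gcd(79,71) + gcd(42,11) + gcd(36,17) = 1+1+1+1 = 4.
By Pick's theorem I = A − B/2 + 1 = 3087 − 4/2 + 1 = 3086.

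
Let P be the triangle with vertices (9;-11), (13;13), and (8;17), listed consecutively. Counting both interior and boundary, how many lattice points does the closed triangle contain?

The shoelace formula gives twice the area as |(9·13 − 13·(-11)) + (13·17 − 8·13) + (8·(-11) − 9·17)| = 136, so the area is 68.
The number of boundary lattice points is Σ gcd(|Δx|,|Δy|) = gcd(4,24) + gcd(5,4) + gcd(1,28) = 4+1+1 = 6.
Pick's theorem gives I = A − B/2 + 1 = 68 − 6/2 + 1 = 66, so the closed region contains I + B = 66 + 6 = 72 lattice points.

72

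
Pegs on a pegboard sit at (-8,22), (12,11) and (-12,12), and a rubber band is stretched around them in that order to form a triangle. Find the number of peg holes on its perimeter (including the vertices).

4

The number of boundary lattice points is Σ gcd(|Δx|,|Δy|) = gcd(20,11) + gcd(24,1) + gcd(4,10) = 1+1+2 = 4.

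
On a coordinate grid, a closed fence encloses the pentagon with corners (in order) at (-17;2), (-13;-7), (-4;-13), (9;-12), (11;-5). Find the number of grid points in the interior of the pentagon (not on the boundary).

Using the shoelace formula, 2A = |[(-17)·(-7) − (-13)·2] + [(-13)·(-13) − (-4)·(-7)] + [(-4)·(-12) − 9·(-13)] + [9·(-5) − 11·(-12)] + [11·2 − (-17)·(-5)]| = 475, so the area is 475/2.
Along each edge there are gcd(|Δx|,|Δy|)+1 lattice points, so counting each shared vertex once the boundary has gcd(4,9) + gcd(9,6) + gcd(13,1) + gcd(2,7) + gcd(28,7) = 1+3+1+1+7 = 13.
By Pick's theorem A = I + B/2 − 1, so I = 475/2 − 13/2 + 1 = 232.

232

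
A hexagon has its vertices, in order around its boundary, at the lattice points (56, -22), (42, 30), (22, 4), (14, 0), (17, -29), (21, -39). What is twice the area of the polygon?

Using the shoelace formula, 2A = |(56·30 − 42·(-22)) + (42·4 − 22·30) + (22·0 − 14·4) + (14·(-29) − 17·0) + (17·(-39) − 21·(-29)) + (21·(-22) − 56·(-39))| = 3318, so the area is 1659.

3318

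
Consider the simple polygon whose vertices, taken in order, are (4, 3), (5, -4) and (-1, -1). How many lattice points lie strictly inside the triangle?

By the shoelace formula, twice the signed area is |(4·(-4) − 5·3) + (5·(-1) − (-1)·(-4)) + ((-1)·3 − 4·(-1))| = 39, so the area is 39/2.
Summing gcd(|Δx|,|Δy|) over the edges gives the boundary count: gcd(1,7) + gcd(6,3) + gcd(5,4) = 1+3+1 = 5.
Pick's theorem gives I = A − B/2 + 1 = 39/2 − 5/2 + 1 = 18.

18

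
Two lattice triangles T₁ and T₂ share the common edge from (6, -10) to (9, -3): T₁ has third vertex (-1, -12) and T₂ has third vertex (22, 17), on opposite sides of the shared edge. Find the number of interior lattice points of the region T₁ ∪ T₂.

36

The union is the simple quadrilateral with vertices (6, -10), (-1, -12), (9, -3), (22, 17) in order.
The shoelace formula gives twice the area as |[6·(-12) − (-1)·(-10)] + [(-1)·(-3) − 9·(-12)] + [9·17 − 22·(-3)] + [22·(-10) − 6·17]| = 74, so the area is 37.
The number of boundary lattice points is Σ gcd(|Δx|,|Δy|) = gcd(7,2) + gcd(10,9) + gcd(13,20) + gcd(16,27) = 1+1+1+1 = 4.
By Pick's theorem I = A − B/2 + 1 = 37 − 4/2 + 1 = 36.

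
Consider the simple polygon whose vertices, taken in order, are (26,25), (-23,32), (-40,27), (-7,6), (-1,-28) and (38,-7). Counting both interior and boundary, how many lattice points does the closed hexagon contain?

2221

Using the shoelace formula, 2A = |[26·32 − (-23)·25] + [(-23)·27 − (-40)·32] + [(-40)·6 − (-7)·27] + [(-7)·(-28) − (-1)·6] + [(-1)·(-7) − 38·(-28)] + [38·25 − 26·(-7)]| = 4420, so the area is 2210.
The number of boundary lattice points is Σ gcd(|Δx|,|Δy|) = gcd(49,7) + gcd(17,5) + gcd(33,21) + gcd(6,34) + gcd(39,21) + gcd(12,32) = 7+1+3+2+3+4 = 20.
Pick's theorem gives I = A − B/2 + 1 = 2210 − 20/2 + 1 = 2201, so the closed region contains I + B = 2201 + 20 = 2221 lattice points.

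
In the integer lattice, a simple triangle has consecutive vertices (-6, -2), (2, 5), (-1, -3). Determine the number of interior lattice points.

21

The shoelace formula gives twice the area as |((-6)·5 − 2·(-2)) + (2·(-3) − (-1)·5) + ((-1)·(-2) − (-6)·(-3))| = 43, so the area is 43/2.
Summing gcd(|Δx|,|Δy|) over the edges gives the boundary count: gcd(8,7) + gcd(3,8) + gcd(5,1) = 1+1+1 = 3.
By Pick's theorem A = I + B/2 − 1, so I = 43/2 − 3/2 + 1 = 21.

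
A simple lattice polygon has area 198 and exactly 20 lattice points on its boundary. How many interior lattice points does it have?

189

Pick's theorem A = I + B/2 − 1 rearranges to I = A − B/2 + 1 = 198 − 20/2 + 1 = 189.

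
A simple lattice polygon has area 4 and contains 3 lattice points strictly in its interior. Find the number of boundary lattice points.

Pick's theorem gives A = I + B/2 − 1, so B = 2(A − I + 1) = 2(4 − 3 + 1) = 4.

4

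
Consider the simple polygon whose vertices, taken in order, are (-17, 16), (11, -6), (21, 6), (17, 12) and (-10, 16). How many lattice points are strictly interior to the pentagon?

380

The shoelace formula gives twice the area as |((-17)·(-6) − 11·16) + (11·6 − 21·(-6)) + (21·12 − 17·6) + (17·16 − (-10)·12) + ((-10)·16 − (-17)·16)| = 772, so the area is 386.
Along each edge there are gcd(|Δx|,|Δy|)+1 lattice points, so counting each shared vertex once the boundary has gcd(28,22) + gcd(10,12) + gcd(4,6) + gcd(27,4) + gcd(7,0) = 2+2+2+1+7 = 14.
Pick's theorem gives I = A − B/2 + 1 = 386 − 14/2 + 1 = 380.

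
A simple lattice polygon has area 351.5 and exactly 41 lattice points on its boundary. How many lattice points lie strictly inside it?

332

Pick's theorem A = I + B/2 − 1 rearranges to I = A − B/2 + 1 = 351.5 − 41/2 + 1 = 332.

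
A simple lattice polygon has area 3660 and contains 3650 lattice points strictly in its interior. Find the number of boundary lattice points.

22

Pick's theorem gives A = I + B/2 − 1, so B = 2(A − I + 1) = 2(3660 − 3650 + 1) = 22.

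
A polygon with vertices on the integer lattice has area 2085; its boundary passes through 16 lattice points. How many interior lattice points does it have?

From Pick's theorem, I = A − B/2 + 1 = 2085 − 16/2 + 1 = 2078.

2078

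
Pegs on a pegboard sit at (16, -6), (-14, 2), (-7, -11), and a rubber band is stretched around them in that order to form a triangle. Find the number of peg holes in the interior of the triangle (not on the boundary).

By the shoelace formula, twice the signed area is |[16·2 − (-14)·(-6)] + [(-14)·(-11) − (-7)·2] + [(-7)·(-6) − 16·(-11)]| = 334, so the area is 167.
The number of boundary lattice points is Σ gcd(|Δx|,|Δy|) = gcd(30,8) + gcd(7,13) + gcd(23,5) = 2+1+1 = 4.
By Pick's theorem A = I + B/2 − 1, so I = 167 − 4/2 + 1 = 166.

166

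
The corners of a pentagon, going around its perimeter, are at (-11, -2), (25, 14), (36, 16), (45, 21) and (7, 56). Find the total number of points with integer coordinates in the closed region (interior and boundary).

By the shoelace formula, twice the signed area is |((-11)·14 − 25·(-2)) + (25·16 − 36·14) + (36·21 − 45·16) + (45·56 − 7·21) + (7·(-2) − (-11)·56)| = 2803, so the area is 2803/2.
The number of boundary lattice points is Σ gcd(|Δx|,|Δy|) = gcd(36,16) + gcd(11,2) + gcd(9,5) + gcd(38,35) + gcd(18,58) = 4+1+1+1+2 = 9.
Pick's theorem gives I = A − B/2 + 1 = 2803/2 − 9/2 + 1 = 1398, so the closed region contains I + B = 1398 + 9 = 1407 lattice points.

1407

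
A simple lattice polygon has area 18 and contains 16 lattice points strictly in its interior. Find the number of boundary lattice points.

Pick's theorem gives A = I + B/2 − 1, so B = 2(A − I + 1) = 2(18 − 16 + 1) = 6.

6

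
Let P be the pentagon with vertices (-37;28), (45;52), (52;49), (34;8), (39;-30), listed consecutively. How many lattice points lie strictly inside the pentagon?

3139

By the shoelace formula, twice the signed area is |[(-37)·52 − 45·28] + [45·49 − 52·52] + [52·8 − 34·49] + [34·(-30) − 39·8] + [39·28 − (-37)·(-30)]| = 6283, so the area is 3141.5.
The number of boundary lattice points is Σ gcd(|Δx|,|Δy|) = gcd(82,24) + gcd(7,3) + gcd(18,41) + gcd(5,38) + gcd(76,58) = 2+1+1+1+2 = 7.
Pick's theorem gives I = A − B/2 + 1 = 3141.5 − 7/2 + 1 = 3139.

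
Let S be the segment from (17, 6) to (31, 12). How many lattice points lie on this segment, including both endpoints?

3

The number of lattice points on a segment between lattice points is gcd(|Δx|,|Δy|) + 1 = gcd(14,6) + 1 = 2 + 1 = 3.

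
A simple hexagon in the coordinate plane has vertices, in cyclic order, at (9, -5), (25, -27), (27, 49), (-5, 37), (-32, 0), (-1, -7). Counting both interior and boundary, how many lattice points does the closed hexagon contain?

By the shoelace formula, twice the signed area is |[9·(-27) − 25·(-5)] + [25·49 − 27·(-27)] + [27·37 − (-5)·49] + [(-5)·0 − (-32)·37] + [(-32)·(-7) − (-1)·0] + [(-1)·(-5) − 9·(-7)]| = 4556, so the area is 2278.
Along each edge there are gcd(|Δx|,|Δy|)+1 lattice points, so counting each shared vertex once the boundary has gcd(16,22) + gcd(2,76) + gcd(32,12) + gcd(27,37) + gcd(31,7) + gcd(10,2) = 2+2+4+1+1+2 = 12.
Pick's theorem gives I = A − B/2 + 1 = 2278 − 12/2 + 1 = 2273, so the closed region contains I + B = 2273 + 12 = 2285 lattice points.

2285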